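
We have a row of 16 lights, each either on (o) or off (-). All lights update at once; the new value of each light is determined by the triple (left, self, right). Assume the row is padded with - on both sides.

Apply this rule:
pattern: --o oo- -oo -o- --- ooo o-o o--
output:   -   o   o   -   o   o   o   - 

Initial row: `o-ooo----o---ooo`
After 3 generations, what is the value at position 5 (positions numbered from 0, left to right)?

-oooo-oo---o-ooo
-ooooooo-o--oooo
-oooooooo---oooo
position 5 holds o

o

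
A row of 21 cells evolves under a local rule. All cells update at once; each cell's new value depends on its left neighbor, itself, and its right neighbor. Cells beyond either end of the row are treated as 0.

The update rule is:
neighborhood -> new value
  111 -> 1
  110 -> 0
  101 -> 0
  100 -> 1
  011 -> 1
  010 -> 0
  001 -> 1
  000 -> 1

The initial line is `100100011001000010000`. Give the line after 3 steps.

011011110110111101111
110011100100111001110
101111011011110111101

101111011011110111101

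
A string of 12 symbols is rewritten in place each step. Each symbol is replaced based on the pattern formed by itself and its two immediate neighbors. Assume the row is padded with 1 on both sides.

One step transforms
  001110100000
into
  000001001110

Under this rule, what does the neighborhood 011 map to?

At position 2 the neighborhood is 011; the next row has 0 there.

0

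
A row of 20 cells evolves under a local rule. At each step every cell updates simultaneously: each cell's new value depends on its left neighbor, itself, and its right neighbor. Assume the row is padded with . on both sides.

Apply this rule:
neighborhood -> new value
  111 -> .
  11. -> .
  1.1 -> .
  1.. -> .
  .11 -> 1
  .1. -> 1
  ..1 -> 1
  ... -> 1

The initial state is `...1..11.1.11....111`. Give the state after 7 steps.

1.1.1.1111.11..1.1..

1111.11..1.1..1111..
1....1..11.1.11....1
1.1111.11..1.1..1111
1.1....1..11.1.11...
1.1.1111.11..1.1..11
1.1.1....1..11.1.11.
1.1.1.1111.11..1.1..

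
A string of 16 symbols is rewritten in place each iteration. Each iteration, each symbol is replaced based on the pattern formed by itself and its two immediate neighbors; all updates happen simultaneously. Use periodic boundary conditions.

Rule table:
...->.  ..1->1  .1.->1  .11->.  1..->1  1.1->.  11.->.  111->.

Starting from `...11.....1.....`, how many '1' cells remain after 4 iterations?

5

..1..1...111....
.111111.1...1...
1.......11.111..
11.....1......11
count of 1: 5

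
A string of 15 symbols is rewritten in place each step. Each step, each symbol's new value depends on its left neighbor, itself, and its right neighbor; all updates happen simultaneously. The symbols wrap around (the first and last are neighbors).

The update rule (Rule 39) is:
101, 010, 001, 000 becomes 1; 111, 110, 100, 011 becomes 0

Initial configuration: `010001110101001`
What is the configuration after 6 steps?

110110001111011
001000110000100
111011000111101
000100011000010
111101100011110
000010001100001

000010001100001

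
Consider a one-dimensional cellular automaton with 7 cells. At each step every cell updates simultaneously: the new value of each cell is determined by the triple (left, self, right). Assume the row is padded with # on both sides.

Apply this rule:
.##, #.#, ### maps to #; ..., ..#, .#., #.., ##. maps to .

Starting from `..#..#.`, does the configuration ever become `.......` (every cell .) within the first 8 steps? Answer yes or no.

no

......#
......#  (fixed point — unchanged through step 8)
step 8 is ......#, still not uniform .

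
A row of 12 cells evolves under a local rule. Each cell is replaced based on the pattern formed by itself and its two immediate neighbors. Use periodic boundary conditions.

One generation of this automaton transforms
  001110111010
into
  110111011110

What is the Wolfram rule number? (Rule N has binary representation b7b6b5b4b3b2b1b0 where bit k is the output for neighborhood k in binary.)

position 3: 111 → 1  (bit 7 = 1)
position 4: 110 → 1  (bit 6 = 1)
position 5: 101 → 1  (bit 5 = 1)
position 11: 100 → 0  (bit 4 = 0)
position 2: 011 → 0  (bit 3 = 0)
position 10: 010 → 1  (bit 2 = 1)
position 1: 001 → 1  (bit 1 = 1)
position 0: 000 → 1  (bit 0 = 1)
bits b7..b0 = 11100111 = 231

231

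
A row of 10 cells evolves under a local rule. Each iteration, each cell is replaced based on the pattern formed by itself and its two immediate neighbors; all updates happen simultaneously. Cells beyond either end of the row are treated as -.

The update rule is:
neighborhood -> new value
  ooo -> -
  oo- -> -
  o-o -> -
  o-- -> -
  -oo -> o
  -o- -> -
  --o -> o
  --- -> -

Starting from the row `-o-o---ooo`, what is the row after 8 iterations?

o---------

o-----oo--
-----oo---
----oo----
---oo-----
--oo------
-oo-------
oo--------
o---------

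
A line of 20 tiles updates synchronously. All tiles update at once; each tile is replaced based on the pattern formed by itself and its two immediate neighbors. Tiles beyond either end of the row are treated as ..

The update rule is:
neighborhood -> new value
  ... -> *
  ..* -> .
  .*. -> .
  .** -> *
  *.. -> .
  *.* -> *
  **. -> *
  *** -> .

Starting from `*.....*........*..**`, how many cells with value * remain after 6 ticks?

9

..***...******....**
*.*.*.*.*....*.**.**
.*.*.*.*..**..******
..*.*.*...**..*....*
*..*.*..*.**....**..
....*....***.**.**.*
count of *: 9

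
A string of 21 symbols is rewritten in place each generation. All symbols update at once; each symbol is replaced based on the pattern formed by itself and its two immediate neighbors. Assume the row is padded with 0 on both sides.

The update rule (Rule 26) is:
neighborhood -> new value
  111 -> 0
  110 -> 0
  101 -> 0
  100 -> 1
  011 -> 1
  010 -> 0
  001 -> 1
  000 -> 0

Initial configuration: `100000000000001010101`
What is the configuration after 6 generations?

101010101010000010100

010000000000010000000
101000000000101000000
000100000001000100000
001010000010101010000
010001000100000001000
101010101010000010100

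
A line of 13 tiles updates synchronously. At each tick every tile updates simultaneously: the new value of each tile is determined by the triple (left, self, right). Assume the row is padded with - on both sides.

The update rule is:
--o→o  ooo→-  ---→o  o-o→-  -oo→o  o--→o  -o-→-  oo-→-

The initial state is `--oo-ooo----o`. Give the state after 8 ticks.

o--o--oo-oooo

ooo--o--oooo-
o--oo-ooo---o
-ooo--o--ooo-
oo--oo-ooo--o
o-ooo--o--oo-
--o--oo-ooo-o
oo-ooo--o----
o--o--oo-oooo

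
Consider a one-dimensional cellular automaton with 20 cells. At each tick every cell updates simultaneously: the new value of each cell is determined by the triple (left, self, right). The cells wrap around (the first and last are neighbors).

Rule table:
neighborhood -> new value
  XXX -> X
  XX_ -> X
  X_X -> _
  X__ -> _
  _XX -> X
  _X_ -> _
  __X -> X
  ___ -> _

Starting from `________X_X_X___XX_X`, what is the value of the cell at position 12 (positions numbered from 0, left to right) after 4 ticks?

X

tick 1: _______X_______XXX__
tick 2: ______X_______XXXX__
tick 3: _____X_______XXXXX__
tick 4: ____X_______XXXXXX__
position 12 holds X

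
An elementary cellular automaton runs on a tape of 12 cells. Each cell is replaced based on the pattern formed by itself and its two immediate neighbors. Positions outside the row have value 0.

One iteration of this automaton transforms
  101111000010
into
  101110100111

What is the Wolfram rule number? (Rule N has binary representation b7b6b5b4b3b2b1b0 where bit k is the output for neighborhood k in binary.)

158

position 3: 111 → 1  (bit 7 = 1)
position 5: 110 → 0  (bit 6 = 0)
position 1: 101 → 0  (bit 5 = 0)
position 6: 100 → 1  (bit 4 = 1)
position 2: 011 → 1  (bit 3 = 1)
position 0: 010 → 1  (bit 2 = 1)
position 9: 001 → 1  (bit 1 = 1)
position 7: 000 → 0  (bit 0 = 0)
bits b7..b0 = 10011110 = 158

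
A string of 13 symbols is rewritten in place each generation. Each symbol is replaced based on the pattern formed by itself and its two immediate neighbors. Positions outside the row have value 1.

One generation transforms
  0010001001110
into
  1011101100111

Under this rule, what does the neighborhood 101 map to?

At position 12 the neighborhood is 101; the next row has 1 there.

1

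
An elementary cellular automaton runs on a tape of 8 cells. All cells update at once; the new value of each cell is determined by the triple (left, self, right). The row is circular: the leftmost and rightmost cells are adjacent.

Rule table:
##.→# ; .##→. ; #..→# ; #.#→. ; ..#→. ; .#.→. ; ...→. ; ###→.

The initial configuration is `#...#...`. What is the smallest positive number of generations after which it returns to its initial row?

generation 1: .#...#..
generation 2: ..#...#.
generation 3: ...#...#
generation 4: #...#...

4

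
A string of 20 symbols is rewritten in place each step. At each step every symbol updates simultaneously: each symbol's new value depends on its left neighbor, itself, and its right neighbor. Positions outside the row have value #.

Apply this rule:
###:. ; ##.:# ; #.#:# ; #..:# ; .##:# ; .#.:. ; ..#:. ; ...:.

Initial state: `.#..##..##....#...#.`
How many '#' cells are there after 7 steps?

#.#.###.###....#...#
##.##.###.##....#..#
.######.#####....#.#
##....###...##....##
.##...#.##..###...#.
####...####.#.##...#
...##..#..##.####..#
count of #: 10

10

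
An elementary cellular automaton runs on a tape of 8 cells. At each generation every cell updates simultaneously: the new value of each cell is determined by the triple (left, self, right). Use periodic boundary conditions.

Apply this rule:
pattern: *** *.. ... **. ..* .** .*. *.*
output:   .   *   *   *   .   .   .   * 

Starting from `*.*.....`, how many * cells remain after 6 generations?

.*.****.
..*...**
*..**..*
**..**..
.**..**.
..**..**
count of *: 4

4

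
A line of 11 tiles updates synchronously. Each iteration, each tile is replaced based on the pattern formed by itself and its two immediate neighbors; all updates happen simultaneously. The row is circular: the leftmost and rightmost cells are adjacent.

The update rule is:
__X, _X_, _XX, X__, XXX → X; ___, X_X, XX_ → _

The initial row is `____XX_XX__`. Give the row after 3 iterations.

XXX__XX__X_

___XX__X_X_
__XX_XXX_XX
XXX__XX__X_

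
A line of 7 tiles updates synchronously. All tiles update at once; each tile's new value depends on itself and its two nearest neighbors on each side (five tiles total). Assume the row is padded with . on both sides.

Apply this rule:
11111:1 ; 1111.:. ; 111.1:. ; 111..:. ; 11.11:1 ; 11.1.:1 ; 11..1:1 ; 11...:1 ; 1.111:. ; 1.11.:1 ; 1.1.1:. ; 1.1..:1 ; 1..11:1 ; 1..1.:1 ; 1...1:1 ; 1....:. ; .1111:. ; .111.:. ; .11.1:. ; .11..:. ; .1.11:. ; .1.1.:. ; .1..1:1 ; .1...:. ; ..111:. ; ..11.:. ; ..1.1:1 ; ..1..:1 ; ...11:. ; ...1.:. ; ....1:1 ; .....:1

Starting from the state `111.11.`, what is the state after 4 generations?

1...1.1

generation 1: ...11.1
generation 2: 11...11
generation 3: ..11...
generation 4: 1...1.1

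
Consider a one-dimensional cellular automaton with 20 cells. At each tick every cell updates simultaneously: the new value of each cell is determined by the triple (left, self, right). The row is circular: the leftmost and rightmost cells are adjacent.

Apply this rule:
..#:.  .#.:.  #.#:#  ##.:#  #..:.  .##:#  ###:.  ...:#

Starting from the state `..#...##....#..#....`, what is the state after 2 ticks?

#.#..######.####.#..

#...#.##.##......###
#.#..######.####.#..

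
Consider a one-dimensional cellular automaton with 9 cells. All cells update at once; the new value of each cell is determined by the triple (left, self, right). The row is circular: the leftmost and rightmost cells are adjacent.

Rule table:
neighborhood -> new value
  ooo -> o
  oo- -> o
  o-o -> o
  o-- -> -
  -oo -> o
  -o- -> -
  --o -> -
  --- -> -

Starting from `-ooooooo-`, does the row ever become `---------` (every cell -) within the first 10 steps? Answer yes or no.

no

-ooooooo-  (fixed point — unchanged through step 10)
step 10 is -ooooooo-, still not uniform -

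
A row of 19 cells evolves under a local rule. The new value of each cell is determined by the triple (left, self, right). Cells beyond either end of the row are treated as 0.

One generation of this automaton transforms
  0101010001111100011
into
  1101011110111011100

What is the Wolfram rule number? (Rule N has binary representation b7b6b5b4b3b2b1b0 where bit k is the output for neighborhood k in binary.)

position 10: 111 → 1  (bit 7 = 1)
position 13: 110 → 0  (bit 6 = 0)
position 2: 101 → 0  (bit 5 = 0)
position 6: 100 → 1  (bit 4 = 1)
position 9: 011 → 0  (bit 3 = 0)
position 1: 010 → 1  (bit 2 = 1)
position 0: 001 → 1  (bit 1 = 1)
position 7: 000 → 1  (bit 0 = 1)
bits b7..b0 = 10010111 = 151

151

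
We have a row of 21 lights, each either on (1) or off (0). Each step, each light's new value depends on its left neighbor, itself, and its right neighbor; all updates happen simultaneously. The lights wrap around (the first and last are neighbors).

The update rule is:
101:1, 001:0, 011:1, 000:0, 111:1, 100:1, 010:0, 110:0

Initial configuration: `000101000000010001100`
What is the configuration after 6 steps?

010100000101000000010

000010100000001001010
000001010000000100101
100000101000000010010
010000010100000001001
101000001010000000100
010100000101000000010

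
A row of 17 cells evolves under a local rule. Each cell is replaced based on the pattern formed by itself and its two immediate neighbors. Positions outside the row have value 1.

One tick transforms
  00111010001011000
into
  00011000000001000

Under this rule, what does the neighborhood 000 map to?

0

At position 8 the neighborhood is 000; the next row has 0 there.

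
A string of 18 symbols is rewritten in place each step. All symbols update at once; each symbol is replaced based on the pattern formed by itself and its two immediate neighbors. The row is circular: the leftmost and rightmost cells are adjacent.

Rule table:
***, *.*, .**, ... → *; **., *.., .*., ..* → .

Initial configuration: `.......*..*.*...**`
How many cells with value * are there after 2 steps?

8

.*****.....*..*.*.
.****..***.....*..
count of *: 8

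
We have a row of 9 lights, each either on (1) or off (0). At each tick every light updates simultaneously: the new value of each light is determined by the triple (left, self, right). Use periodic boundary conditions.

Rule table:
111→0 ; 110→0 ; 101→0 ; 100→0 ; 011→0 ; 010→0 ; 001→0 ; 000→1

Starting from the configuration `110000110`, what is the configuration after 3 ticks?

000110000

000110000
110000111
000110000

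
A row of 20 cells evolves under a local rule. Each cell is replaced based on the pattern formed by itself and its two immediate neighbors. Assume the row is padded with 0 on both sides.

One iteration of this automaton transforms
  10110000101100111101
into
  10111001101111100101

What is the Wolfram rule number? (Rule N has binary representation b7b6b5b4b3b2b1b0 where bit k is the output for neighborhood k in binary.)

94

position 15: 111 → 0  (bit 7 = 0)
position 3: 110 → 1  (bit 6 = 1)
position 1: 101 → 0  (bit 5 = 0)
position 4: 100 → 1  (bit 4 = 1)
position 2: 011 → 1  (bit 3 = 1)
position 0: 010 → 1  (bit 2 = 1)
position 7: 001 → 1  (bit 1 = 1)
position 5: 000 → 0  (bit 0 = 0)
bits b7..b0 = 01011110 = 94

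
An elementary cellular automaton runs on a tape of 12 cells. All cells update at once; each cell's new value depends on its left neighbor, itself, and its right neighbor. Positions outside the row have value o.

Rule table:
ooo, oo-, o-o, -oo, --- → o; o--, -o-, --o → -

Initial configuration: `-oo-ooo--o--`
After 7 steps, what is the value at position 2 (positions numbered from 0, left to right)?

o

step 1: ooooooo-----
step 2: ooooooo-ooo-
step 3: oooooooooooo
step 4: oooooooooooo  (fixed point — unchanged through step 7)
position 2 holds o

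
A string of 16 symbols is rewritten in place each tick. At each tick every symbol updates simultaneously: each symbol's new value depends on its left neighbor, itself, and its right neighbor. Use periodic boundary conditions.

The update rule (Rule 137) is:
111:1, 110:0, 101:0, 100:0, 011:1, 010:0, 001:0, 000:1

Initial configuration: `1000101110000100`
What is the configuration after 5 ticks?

0010001100110000
1000101000100111
0010000010000111
0000111000110110
1110110010100100

1110110010100100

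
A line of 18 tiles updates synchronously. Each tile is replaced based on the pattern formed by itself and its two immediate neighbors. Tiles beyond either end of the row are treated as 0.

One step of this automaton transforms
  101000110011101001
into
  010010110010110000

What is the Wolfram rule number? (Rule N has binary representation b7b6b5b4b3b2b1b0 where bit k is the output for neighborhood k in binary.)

position 11: 111 → 0  (bit 7 = 0)
position 7: 110 → 1  (bit 6 = 1)
position 1: 101 → 1  (bit 5 = 1)
position 3: 100 → 0  (bit 4 = 0)
position 6: 011 → 1  (bit 3 = 1)
position 0: 010 → 0  (bit 2 = 0)
position 5: 001 → 0  (bit 1 = 0)
position 4: 000 → 1  (bit 0 = 1)
bits b7..b0 = 01101001 = 105

105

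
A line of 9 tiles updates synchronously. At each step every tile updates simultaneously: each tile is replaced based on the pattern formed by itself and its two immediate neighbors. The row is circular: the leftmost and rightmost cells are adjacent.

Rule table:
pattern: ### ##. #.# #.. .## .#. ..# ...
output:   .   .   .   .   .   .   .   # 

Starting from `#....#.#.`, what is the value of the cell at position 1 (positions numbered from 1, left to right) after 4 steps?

#

..##.....
#....####
..##.....  (repeats step 1; period 2)
step 4: #....####
position 1 holds #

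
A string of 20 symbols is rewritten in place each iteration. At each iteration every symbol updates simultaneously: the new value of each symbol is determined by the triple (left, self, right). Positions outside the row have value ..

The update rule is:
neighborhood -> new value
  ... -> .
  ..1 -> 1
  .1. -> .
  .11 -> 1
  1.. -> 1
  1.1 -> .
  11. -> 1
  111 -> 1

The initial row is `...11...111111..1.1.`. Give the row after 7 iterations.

iteration 1: ..1111.111111111...1
iteration 2: .11111.1111111111.1.
iteration 3: 111111.1111111111..1
iteration 4: 111111.111111111111.
iteration 5: 111111.1111111111111
iteration 6: 111111.1111111111111  (fixed point — unchanged through iteration 7)

111111.1111111111111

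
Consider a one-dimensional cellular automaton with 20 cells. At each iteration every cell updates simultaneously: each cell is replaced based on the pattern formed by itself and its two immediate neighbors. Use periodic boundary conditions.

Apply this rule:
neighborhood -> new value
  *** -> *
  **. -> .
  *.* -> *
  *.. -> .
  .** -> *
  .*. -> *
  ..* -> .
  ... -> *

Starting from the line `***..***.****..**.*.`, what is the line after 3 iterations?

...*******...*******

**...**.****...*.***
*..*.*.****..*.*****
...*******...*******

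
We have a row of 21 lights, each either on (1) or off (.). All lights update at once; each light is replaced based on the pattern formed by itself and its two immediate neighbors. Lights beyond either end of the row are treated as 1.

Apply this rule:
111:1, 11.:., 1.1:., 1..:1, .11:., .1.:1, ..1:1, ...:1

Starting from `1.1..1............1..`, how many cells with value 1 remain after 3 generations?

18

generation 1: ..1111111111111111111
generation 2: 11.111111111111111111
generation 3: 1...11111111111111111
count of 1: 18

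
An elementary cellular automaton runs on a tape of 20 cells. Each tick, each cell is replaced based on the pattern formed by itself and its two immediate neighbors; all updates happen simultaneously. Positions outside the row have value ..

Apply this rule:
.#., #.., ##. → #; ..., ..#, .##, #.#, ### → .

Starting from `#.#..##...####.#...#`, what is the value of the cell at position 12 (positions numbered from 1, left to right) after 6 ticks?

#

tick 1: #.##..##.....#.##..#
tick 2: #..##..##....#..##.#
tick 3: ##..##..##...##..#.#
tick 4: .##..##..##...##.#.#
tick 5: ..##..##..##...#.#.#
tick 6: ...##..##..##..#.#.#
position 12 holds #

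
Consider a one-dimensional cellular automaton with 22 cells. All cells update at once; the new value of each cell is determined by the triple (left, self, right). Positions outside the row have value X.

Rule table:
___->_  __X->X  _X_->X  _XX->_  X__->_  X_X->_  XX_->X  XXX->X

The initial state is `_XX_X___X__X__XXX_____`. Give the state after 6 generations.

_XX_X_X_X__X_X__X_X_X_

__X_X__XX_XX_X_XX____X
_XX_X_X_X__X_X__X___X_
__X_X_X_X_XX_X_XX__XX_
_XX_X_X_X__X_X__X_X_X_
__X_X_X_X_XX_X_XX_X_X_
_XX_X_X_X__X_X__X_X_X_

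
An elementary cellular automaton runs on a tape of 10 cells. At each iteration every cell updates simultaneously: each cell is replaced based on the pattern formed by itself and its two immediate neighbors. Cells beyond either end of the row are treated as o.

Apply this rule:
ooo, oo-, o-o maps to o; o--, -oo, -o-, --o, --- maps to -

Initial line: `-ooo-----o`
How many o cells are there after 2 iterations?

3

iteration 1: o-oo------
iteration 2: oo-o------
count of o: 3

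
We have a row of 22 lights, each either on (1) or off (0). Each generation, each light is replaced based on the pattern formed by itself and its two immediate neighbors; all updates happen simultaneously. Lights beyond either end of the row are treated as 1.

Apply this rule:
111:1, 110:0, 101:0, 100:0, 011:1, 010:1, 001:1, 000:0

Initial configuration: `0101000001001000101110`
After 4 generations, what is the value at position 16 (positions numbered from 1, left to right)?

0

0101000011011001101100
0101000110010011001001
0101001100110110011011
0101011001100100110011
position 16 holds 0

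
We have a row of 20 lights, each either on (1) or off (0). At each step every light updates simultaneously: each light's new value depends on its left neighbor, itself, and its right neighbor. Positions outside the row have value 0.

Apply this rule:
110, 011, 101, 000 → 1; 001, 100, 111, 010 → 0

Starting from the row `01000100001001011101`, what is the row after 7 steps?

step 1: 00010001100000110110
step 2: 11000101101110111110
step 3: 11010011111011100010
step 4: 11100010001110101000
step 5: 10101000101011010011
step 6: 01010010010111100011
step 7: 00100000001100101011

00100000001100101011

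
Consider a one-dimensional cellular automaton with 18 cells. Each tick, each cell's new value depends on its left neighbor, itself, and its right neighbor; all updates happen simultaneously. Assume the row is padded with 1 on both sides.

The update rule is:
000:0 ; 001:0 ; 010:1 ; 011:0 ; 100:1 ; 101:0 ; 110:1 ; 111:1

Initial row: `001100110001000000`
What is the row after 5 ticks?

tick 1: 100110011001100000
tick 2: 110011001100110000
tick 3: 111001100110011000
tick 4: 111100110011001100
tick 5: 111110011001100110

111110011001100110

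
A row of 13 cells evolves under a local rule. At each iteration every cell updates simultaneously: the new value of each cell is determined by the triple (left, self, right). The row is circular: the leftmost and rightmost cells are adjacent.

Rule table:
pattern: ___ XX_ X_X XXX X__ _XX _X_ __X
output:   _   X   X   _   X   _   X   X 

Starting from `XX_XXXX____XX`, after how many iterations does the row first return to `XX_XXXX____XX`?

3

_XX___XX__X__
X_XX_X_XXXXX_
XX_XXXX____XX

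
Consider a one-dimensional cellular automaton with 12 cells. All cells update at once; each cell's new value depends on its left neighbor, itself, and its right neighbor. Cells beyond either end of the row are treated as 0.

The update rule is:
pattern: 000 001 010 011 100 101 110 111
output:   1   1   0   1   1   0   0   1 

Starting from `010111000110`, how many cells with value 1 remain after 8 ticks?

7

tick 1: 100110111101
tick 2: 011100111000
tick 3: 111011110111
tick 4: 110011100110
tick 5: 101111011101
tick 6: 001110011000
tick 7: 111101110111
tick 8: 111001100110
count of 1: 7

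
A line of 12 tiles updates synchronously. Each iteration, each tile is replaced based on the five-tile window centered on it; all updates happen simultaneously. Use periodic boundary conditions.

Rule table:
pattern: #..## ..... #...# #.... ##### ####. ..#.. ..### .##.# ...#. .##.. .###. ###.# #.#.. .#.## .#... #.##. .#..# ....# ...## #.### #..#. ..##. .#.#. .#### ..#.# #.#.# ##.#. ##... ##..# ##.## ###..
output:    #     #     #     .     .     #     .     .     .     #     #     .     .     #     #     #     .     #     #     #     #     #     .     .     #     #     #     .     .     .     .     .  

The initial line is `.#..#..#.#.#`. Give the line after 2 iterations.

.###.###.#.#
##...#...#.#

##...#...#.#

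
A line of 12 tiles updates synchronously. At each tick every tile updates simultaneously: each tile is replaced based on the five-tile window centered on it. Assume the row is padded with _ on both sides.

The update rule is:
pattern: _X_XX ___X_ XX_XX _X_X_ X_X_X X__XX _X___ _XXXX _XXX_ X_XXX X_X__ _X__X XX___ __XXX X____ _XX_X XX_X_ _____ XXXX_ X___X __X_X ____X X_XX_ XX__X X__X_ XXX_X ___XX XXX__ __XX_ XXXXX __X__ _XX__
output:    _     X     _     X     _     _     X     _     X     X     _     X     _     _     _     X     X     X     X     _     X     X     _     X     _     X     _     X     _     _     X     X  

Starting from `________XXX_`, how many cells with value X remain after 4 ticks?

XXXXXXX__XX_
_____XXX__X_
XXXX__XXX_XX
__XXX__XX__X
count of X: 6

6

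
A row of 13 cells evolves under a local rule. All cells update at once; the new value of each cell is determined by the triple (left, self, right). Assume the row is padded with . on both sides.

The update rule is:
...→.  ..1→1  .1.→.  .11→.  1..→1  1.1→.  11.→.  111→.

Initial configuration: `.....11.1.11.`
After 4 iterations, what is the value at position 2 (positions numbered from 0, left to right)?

....1.......1
...1.1.....1.
..1...1...1.1
.1.1.1.1.1...
position 2 holds .

.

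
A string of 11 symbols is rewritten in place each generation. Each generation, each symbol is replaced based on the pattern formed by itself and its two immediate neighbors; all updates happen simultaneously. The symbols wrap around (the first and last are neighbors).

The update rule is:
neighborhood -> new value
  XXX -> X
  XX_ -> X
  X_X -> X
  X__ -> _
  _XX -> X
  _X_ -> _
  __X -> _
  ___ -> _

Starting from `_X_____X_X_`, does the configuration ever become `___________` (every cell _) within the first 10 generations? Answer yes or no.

yes

________X__
___________
all cells are _ at generation 2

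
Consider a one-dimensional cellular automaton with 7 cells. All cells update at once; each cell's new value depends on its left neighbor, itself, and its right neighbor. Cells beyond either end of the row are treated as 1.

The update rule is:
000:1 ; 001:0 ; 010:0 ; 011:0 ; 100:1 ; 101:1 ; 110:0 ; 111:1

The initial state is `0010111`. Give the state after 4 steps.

0101001

step 1: 1001011
step 2: 0100101
step 3: 1010010
step 4: 0101001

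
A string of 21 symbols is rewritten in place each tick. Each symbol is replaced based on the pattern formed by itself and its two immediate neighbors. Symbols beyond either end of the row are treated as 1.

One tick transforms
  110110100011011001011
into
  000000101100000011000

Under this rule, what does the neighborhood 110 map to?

0

At position 1 the neighborhood is 110; the next row has 0 there.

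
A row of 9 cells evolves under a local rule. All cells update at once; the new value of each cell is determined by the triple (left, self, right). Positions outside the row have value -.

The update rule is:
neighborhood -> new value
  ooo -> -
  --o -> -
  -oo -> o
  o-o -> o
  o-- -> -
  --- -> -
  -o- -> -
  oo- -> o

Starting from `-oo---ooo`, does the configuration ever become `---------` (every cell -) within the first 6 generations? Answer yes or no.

no

generation 1: -oo---o-o
generation 2: -oo----o-
generation 3: -oo------
generation 4: -oo------  (fixed point — unchanged through generation 6)
generation 6 is -oo------, still not uniform -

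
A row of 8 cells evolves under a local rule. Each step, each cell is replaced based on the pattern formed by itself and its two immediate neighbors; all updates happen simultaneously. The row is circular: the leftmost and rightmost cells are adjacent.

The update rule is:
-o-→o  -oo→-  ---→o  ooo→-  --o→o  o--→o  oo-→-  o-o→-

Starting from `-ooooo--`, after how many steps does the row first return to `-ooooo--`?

o-----oo
-ooooo--

2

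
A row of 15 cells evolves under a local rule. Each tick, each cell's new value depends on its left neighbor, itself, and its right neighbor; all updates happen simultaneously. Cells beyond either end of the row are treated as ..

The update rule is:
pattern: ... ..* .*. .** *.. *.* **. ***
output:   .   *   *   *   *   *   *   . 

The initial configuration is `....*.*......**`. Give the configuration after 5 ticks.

...*****....***
..**...**..**.*
.****.*********
**..***.......*
*****.**.....**

*****.**.....**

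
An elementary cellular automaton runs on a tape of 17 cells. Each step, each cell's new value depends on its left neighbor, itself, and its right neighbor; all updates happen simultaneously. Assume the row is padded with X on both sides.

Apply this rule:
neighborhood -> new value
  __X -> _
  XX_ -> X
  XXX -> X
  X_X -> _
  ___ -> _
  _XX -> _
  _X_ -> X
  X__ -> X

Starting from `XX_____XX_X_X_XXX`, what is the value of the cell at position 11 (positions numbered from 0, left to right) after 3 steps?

_

step 1: XXX_____X_X_X__XX
step 2: XXXX____X_X_XX__X
step 3: XXXXX___X_X__XX__
position 11 holds _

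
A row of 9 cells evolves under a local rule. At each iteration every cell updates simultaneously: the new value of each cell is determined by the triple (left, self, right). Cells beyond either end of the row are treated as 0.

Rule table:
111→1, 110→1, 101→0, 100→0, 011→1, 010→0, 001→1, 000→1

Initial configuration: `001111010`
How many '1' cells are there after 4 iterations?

iteration 1: 111111000
iteration 2: 111111011
iteration 3: 111111011  (fixed point — unchanged through iteration 4)
count of 1: 8

8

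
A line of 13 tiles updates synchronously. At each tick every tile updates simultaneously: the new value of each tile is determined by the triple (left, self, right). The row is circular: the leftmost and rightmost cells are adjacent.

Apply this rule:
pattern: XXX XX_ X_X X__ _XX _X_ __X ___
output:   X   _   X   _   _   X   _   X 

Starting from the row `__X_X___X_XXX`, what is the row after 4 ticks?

_____XX_XXX__

__XXX_X_XX_X_
X__X_XXX__XX_
X__XX_X_____X
_____XX_XXX__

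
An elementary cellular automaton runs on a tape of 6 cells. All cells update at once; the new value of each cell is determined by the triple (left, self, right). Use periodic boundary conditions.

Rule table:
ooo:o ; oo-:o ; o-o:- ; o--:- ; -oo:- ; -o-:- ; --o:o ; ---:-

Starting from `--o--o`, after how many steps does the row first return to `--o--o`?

-o--o-
o--o--
--o--o

3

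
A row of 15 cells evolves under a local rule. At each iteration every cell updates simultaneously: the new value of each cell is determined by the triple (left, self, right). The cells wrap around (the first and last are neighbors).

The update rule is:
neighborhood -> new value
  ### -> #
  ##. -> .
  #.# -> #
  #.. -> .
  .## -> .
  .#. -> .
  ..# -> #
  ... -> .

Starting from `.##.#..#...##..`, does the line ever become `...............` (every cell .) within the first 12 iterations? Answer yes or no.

no

iteration 1: #..#..#...#....
iteration 2: ..#..#...#....#
iteration 3: .#..#...#....#.
iteration 4: #..#...#....#..
iteration 5: ..#...#....#..#
iteration 6: .#...#....#..#.
iteration 7: #...#....#..#..
iteration 8: ...#....#..#..#
iteration 9: ..#....#..#..#.
iteration 10: .#....#..#..#..
iteration 11: #....#..#..#...
iteration 12: ....#..#..#...#
iteration 12 is ....#..#..#...#, still not uniform .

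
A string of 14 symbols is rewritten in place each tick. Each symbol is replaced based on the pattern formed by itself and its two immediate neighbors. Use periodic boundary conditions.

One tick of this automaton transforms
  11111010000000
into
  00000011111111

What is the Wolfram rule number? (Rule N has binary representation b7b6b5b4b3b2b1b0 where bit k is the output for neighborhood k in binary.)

position 1: 111 → 0  (bit 7 = 0)
position 4: 110 → 0  (bit 6 = 0)
position 5: 101 → 0  (bit 5 = 0)
position 7: 100 → 1  (bit 4 = 1)
position 0: 011 → 0  (bit 3 = 0)
position 6: 010 → 1  (bit 2 = 1)
position 13: 001 → 1  (bit 1 = 1)
position 8: 000 → 1  (bit 0 = 1)
bits b7..b0 = 00010111 = 23

23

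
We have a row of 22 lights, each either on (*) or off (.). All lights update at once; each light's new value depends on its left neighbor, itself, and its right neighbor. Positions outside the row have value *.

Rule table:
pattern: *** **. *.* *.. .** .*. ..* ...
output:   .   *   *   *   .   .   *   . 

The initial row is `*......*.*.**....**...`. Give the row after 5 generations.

.***.**.*.*.*.**.**.**

**....*.*.*.**..*.**.*
.**..*.*.*.*.***.*.**.
*.***.*.*.*.*..**.*.**
**..**.*.*.*.**.**.*..
.***.**.*.*.*.**.**.**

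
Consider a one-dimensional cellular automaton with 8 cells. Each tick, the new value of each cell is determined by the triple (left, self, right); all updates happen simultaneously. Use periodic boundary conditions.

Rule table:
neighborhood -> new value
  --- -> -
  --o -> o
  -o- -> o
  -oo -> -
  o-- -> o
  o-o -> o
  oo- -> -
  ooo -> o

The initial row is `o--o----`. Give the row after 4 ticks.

o--ooooo

tick 1: ooooo--o
tick 2: oooo-oo-
tick 3: -oo-o--o
tick 4: o--ooooo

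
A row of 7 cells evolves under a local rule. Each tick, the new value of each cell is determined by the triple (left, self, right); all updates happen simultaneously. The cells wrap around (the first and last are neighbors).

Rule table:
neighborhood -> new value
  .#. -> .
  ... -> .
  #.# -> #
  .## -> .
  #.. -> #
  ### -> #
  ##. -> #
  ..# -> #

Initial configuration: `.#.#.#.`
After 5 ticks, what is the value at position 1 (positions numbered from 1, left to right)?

.

#.#.#.#
##.#.#.
.##.#.#
#.##.#.
.#.##.#
position 1 holds .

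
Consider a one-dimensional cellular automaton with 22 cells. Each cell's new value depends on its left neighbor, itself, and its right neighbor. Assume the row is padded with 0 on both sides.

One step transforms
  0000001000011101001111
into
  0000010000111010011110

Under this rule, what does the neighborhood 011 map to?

At position 11 the neighborhood is 011; the next row has 1 there.

1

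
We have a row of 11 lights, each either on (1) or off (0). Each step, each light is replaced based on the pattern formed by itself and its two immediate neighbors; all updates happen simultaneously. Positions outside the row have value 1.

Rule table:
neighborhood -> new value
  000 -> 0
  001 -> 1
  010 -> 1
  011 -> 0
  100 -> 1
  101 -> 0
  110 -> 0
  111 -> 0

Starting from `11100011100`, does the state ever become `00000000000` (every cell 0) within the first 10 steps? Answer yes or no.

00010100011
10110110100
00000000111
10000001000
01000011101
01100100000
00011110001
10100001010
00110011010
11001100010
step 10 is 11001100010, still not uniform 0

no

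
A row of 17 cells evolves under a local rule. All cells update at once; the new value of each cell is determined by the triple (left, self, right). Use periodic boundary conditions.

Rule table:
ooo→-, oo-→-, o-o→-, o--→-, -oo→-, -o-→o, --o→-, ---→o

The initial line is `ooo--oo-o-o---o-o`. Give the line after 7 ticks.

--------o-o-o-o--

--------o-o-o-o--
ooooooo-o-o-o-o-o
--------o-o-o-o--  (repeats tick 1; period 2)
tick 7: --------o-o-o-o--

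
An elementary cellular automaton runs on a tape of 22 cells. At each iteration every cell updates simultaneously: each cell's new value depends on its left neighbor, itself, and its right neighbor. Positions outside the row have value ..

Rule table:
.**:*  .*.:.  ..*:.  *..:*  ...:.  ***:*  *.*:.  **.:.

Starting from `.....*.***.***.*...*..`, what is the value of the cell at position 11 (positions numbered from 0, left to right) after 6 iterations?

.

iteration 1: .......**..**...*...*.
iteration 2: .......*.*.*.*...*...*
iteration 3: ..............*...*...
iteration 4: ...............*...*..
iteration 5: ................*...*.
iteration 6: .................*...*
position 11 holds .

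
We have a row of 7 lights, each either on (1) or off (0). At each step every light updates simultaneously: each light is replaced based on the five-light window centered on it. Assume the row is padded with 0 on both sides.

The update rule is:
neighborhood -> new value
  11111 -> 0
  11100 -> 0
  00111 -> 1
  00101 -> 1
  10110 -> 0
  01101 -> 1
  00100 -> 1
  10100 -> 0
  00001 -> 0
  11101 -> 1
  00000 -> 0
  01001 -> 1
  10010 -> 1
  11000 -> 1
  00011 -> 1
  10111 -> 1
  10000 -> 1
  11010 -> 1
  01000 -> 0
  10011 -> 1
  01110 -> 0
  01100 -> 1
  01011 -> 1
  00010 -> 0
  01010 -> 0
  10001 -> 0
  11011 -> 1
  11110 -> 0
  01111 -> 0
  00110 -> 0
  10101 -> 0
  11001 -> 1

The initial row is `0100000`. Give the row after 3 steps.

0101000
0100010
0100010

0100010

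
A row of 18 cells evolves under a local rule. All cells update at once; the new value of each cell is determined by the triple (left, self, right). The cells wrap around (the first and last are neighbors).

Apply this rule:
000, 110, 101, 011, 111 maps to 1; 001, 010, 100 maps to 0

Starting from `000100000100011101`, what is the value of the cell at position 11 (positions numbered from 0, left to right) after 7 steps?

1

010001110001011110
000101110100111110
110011111000111110
110011111010111111
110011111101111111
110011111111111111
110011111111111111
position 11 holds 1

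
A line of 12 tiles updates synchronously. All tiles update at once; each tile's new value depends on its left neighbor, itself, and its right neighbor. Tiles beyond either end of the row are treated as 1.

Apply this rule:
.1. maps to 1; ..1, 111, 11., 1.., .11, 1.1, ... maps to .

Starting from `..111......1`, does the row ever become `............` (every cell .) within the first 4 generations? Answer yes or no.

yes

............
all cells are . at generation 1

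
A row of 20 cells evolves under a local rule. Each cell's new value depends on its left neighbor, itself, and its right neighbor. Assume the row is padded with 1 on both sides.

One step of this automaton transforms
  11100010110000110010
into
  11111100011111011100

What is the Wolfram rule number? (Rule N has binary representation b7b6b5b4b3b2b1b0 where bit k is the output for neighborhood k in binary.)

position 0: 111 → 1  (bit 7 = 1)
position 2: 110 → 1  (bit 6 = 1)
position 7: 101 → 0  (bit 5 = 0)
position 3: 100 → 1  (bit 4 = 1)
position 8: 011 → 0  (bit 3 = 0)
position 6: 010 → 0  (bit 2 = 0)
position 5: 001 → 1  (bit 1 = 1)
position 4: 000 → 1  (bit 0 = 1)
bits b7..b0 = 11010011 = 211

211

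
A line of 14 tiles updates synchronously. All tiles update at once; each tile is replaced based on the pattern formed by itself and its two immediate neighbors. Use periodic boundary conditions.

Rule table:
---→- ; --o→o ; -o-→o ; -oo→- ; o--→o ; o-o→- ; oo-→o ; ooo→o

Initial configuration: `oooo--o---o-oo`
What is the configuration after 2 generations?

oooooooo--ooo-

oooooooo-oo--o
oooooooo--ooo-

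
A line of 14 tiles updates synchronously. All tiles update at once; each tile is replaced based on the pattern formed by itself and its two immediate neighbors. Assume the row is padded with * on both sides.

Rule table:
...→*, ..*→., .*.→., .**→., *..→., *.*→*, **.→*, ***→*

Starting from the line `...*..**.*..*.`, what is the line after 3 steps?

step 1: .*.....**....*
step 2: *..***..*.**..
step 3: *...**...*.*..

*...**...*.*..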